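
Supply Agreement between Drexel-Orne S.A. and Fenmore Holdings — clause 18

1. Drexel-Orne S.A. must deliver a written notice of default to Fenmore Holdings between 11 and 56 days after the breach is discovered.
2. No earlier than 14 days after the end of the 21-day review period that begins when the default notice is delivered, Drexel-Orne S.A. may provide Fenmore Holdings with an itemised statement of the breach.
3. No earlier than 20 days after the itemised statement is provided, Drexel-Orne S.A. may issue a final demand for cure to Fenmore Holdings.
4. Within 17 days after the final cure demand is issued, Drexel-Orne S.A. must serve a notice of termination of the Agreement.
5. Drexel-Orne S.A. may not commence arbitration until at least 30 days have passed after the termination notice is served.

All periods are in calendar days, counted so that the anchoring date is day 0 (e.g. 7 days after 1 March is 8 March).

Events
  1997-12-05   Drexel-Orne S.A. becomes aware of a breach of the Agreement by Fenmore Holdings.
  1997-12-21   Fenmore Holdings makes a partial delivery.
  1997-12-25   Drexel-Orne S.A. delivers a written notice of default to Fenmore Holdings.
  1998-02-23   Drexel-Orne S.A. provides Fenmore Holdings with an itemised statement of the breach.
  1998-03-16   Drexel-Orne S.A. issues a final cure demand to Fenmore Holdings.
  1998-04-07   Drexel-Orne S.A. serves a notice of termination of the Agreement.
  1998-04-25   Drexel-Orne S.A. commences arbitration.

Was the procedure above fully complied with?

Step 1 — 11 and 56 days from 1997-12-05 (when the breach is discovered) are 1997-12-16 and 1998-01-30 respectively; 1997-12-25 falls inside that range.
Step 2 — must wait 14 days from 1998-01-15 (end of the 21-day review period, which began when the default notice is delivered on 1997-12-25), so not before 1998-01-29; done 1998-02-23, after the minimum wait.
Step 3 — must wait 20 days from 1998-02-23 (when the itemised statement is provided), so not before 1998-03-15; done 1998-03-16, after the minimum wait.
Step 4 — counting 17 days from 1998-03-16 (when the final cure demand is issued) gives a deadline of 1998-04-02; 1998-04-07 misses that deadline by 5 days.

No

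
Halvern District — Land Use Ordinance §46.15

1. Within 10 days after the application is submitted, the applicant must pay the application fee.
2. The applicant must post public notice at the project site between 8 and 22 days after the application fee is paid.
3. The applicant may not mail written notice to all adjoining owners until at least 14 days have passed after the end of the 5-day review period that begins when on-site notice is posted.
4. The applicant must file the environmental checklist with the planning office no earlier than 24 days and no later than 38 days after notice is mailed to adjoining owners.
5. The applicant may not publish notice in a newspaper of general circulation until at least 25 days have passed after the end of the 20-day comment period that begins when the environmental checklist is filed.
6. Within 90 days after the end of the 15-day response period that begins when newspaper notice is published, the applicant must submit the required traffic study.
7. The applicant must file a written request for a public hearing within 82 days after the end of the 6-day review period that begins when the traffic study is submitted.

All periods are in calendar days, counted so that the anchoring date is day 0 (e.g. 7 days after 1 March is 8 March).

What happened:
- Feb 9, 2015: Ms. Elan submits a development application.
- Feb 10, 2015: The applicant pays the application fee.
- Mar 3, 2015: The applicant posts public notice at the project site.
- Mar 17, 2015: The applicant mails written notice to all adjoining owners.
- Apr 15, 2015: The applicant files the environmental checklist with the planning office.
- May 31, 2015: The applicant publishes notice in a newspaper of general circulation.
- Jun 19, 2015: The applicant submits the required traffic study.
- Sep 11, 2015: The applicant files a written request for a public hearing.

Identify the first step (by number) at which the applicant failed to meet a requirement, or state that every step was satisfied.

Step 3

Step 1: 10 days after Feb 9, 2015 (when the application is submitted) is Feb 19, 2015; done Feb 10, 2015 — timely.
Step 2: the window is 8–22 days after Feb 10, 2015 (when the application fee is paid), so Feb 18, 2015 through Mar 4, 2015; done Mar 3, 2015, which is between those dates.
Step 3: the earliest permitted date is 14 days after Mar 8, 2015 (end of the 5-day review period, which began when on-site notice is posted on Mar 3, 2015), i.e. Mar 22, 2015; Mar 17, 2015 is 5 days before the earliest permitted date.
The analysis stops there.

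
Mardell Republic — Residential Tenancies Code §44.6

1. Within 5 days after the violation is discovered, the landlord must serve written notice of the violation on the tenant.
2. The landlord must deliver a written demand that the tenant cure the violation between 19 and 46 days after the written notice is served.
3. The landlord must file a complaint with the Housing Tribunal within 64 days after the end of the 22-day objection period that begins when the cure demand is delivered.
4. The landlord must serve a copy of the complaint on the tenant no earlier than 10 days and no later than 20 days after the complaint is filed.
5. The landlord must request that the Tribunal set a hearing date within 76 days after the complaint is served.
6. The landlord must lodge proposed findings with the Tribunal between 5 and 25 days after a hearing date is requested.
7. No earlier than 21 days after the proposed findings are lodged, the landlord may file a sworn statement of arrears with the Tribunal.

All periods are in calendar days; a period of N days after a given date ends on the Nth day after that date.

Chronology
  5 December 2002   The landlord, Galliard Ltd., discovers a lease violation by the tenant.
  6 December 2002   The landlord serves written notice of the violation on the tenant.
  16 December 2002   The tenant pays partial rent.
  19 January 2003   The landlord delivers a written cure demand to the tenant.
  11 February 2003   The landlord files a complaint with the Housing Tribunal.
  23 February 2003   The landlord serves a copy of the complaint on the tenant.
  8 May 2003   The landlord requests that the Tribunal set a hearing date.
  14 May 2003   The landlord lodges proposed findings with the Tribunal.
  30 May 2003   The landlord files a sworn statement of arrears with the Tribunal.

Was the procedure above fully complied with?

No

(1) due by 5 December 2002 + 5 days = 10 December 2002; done 6 December 2002 — timely.
(2) the permitted window runs from 6 December 2002 + 19 = 25 December 2002 to 6 December 2002 + 46 = 21 January 2003; done 19 January 2003, which is between those dates.
(3) due by 10 February 2003 + 64 days = 15 April 2003; completed 11 February 2003, before the deadline.
(4) the permitted window runs from 11 February 2003 + 10 = 21 February 2003 to 11 February 2003 + 20 = 3 March 2003; done 23 February 2003, which is between those dates.
(5) due by 23 February 2003 + 76 days = 10 May 2003; done 8 May 2003 — timely.
(6) the permitted window runs from 8 May 2003 + 5 = 13 May 2003 to 8 May 2003 + 25 = 2 June 2003; done 14 May 2003 — within the window.
(7) permitted from 14 May 2003 + 21 days = 4 June 2003 onward; done 30 May 2003 — 5 days too early.
The analysis stops there.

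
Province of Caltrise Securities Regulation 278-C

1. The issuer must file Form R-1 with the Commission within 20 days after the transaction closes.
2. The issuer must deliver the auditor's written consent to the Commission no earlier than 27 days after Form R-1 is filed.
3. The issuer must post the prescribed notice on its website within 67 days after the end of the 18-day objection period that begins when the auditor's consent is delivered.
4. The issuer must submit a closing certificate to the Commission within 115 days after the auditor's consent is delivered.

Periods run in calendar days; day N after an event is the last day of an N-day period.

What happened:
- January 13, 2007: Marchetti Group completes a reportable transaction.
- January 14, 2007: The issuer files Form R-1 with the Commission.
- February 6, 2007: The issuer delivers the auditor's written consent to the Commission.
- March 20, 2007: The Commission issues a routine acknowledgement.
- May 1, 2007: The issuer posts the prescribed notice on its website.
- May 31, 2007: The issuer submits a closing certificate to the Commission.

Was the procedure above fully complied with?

Step 1 — counting 20 days from January 13, 2007 (when the transaction closes) gives a deadline of February 2, 2007; completed January 14, 2007, before the deadline.
Step 2 — must wait 27 days from January 14, 2007 (when Form R-1 is filed), so not before February 10, 2007; done February 6, 2007 — 4 days too early.

No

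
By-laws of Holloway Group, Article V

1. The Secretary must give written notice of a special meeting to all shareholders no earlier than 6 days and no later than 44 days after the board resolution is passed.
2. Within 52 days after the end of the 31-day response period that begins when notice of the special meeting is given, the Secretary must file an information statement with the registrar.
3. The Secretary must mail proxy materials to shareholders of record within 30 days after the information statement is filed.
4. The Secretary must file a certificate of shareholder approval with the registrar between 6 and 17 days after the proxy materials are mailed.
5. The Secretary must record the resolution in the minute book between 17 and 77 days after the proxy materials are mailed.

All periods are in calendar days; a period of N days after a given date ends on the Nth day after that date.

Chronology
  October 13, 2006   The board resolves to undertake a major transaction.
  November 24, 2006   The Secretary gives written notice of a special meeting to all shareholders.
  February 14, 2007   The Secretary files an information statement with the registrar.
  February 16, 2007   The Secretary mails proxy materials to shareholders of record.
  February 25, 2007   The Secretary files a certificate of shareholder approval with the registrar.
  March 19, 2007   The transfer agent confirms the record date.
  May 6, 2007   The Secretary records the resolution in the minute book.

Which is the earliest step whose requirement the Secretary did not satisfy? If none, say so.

(1) the permitted window runs from October 13, 2006 + 6 = October 19, 2006 to October 13, 2006 + 44 = November 26, 2006; done November 24, 2006, which is between those dates.
(2) due by December 25, 2006 + 52 days = February 15, 2007; completed February 14, 2007, before the deadline.
(3) due by February 14, 2007 + 30 days = March 16, 2007; completed February 16, 2007, before the deadline.
(4) the permitted window runs from February 16, 2007 + 6 = February 22, 2007 to February 16, 2007 + 17 = March 5, 2007; February 25, 2007 falls inside that range.
(5) the permitted window runs from February 16, 2007 + 17 = March 5, 2007 to February 16, 2007 + 77 = May 4, 2007; done May 6, 2007 — 2 days after the window closed.

Step 5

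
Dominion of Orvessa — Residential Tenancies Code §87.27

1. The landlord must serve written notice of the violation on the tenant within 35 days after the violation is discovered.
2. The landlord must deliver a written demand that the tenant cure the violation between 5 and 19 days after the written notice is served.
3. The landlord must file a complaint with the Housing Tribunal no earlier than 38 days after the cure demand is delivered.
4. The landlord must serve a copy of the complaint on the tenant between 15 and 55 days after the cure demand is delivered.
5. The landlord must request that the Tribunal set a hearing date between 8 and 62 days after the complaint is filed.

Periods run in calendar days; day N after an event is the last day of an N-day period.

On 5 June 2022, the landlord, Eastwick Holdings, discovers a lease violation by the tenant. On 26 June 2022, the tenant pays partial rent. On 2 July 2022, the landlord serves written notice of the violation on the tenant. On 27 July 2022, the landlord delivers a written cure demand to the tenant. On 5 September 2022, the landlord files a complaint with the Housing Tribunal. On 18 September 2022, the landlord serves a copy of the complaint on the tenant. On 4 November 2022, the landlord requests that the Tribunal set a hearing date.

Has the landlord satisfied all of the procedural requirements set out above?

(1) due by 5 June 2022 + 35 days = 10 July 2022; completed 2 July 2022, before the deadline.
(2) the permitted window runs from 2 July 2022 + 5 = 7 July 2022 to 2 July 2022 + 19 = 21 July 2022; 27 July 2022 is 6 days past the end of the window.

No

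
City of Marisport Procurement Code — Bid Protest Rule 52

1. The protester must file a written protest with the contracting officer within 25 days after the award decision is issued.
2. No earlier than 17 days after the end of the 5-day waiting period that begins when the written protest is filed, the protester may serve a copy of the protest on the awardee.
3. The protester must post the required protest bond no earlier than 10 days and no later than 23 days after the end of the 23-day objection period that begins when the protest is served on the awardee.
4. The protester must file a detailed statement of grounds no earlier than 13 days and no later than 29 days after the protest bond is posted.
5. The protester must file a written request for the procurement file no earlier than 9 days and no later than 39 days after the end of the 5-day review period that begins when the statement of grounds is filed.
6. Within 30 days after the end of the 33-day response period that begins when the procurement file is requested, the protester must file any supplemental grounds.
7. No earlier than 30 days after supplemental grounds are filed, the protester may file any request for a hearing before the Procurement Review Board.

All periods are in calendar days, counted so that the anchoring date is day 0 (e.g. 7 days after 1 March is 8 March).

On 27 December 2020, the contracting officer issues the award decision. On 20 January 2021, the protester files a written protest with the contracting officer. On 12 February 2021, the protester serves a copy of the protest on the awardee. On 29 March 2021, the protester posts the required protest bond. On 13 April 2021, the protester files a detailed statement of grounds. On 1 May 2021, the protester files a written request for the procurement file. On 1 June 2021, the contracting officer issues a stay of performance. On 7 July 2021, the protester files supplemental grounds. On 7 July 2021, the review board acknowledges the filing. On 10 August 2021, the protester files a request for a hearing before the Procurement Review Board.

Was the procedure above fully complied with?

(1) due by 27 December 2020 + 25 days = 21 January 2021; completed 20 January 2021, before the deadline.
(2) permitted from 25 January 2021 + 17 days = 11 February 2021 onward; done 12 February 2021, after the minimum wait.
(3) the permitted window runs from 7 March 2021 + 10 = 17 March 2021 to 7 March 2021 + 23 = 30 March 2021; done 29 March 2021, which is between those dates.
(4) the permitted window runs from 29 March 2021 + 13 = 11 April 2021 to 29 March 2021 + 29 = 27 April 2021; done 13 April 2021 — within the window.
(5) the permitted window runs from 18 April 2021 + 9 = 27 April 2021 to 18 April 2021 + 39 = 27 May 2021; 1 May 2021 falls inside that range.
(6) due by 3 June 2021 + 30 days = 3 July 2021; not done until 7 July 2021, 4 days after the deadline.

No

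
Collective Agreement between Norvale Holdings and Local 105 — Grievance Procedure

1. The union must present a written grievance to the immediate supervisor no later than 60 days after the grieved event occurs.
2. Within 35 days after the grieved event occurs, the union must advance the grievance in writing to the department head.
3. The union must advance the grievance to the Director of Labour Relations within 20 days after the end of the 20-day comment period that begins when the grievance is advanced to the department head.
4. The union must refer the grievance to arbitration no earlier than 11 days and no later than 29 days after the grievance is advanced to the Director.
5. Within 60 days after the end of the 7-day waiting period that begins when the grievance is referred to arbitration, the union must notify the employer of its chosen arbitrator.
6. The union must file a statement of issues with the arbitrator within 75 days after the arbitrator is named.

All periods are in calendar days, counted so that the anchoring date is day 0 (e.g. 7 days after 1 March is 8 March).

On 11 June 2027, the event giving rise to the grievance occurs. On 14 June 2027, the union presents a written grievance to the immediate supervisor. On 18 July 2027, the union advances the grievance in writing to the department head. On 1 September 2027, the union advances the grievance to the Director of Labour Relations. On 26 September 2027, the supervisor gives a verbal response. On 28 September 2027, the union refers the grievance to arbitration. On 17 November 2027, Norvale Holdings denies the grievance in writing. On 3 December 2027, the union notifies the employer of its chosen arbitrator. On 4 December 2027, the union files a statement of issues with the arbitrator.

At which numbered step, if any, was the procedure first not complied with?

Step 1: 60 days after 11 June 2027 (when the grieved event occurs) is 10 August 2027; 14 June 2027 is within that limit.
Step 2: 35 days after 11 June 2027 (when the grieved event occurs) is 16 July 2027; done 18 July 2027 — 2 days late.

Step 2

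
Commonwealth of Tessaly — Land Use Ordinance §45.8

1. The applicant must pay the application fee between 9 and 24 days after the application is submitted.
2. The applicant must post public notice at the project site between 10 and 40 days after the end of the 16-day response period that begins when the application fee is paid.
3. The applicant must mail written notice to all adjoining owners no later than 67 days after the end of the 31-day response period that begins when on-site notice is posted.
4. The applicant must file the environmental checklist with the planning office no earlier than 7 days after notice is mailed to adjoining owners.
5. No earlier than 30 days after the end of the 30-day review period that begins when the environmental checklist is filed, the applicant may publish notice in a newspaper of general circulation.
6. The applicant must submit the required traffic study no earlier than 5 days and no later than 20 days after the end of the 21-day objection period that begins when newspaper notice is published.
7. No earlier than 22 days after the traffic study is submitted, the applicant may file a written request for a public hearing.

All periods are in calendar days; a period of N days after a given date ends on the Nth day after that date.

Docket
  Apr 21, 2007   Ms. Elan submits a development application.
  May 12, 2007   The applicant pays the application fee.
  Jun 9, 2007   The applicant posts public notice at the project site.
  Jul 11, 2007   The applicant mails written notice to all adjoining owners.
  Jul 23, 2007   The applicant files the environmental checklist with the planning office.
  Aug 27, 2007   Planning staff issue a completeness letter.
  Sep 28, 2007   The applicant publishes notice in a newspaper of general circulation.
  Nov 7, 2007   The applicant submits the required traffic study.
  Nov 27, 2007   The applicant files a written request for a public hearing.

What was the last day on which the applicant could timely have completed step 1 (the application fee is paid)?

May 15, 2007

Step 1 runs from Apr 21, 2007, when the application is submitted. The window is 9–24 days after Apr 21, 2007; it closes on May 15, 2007.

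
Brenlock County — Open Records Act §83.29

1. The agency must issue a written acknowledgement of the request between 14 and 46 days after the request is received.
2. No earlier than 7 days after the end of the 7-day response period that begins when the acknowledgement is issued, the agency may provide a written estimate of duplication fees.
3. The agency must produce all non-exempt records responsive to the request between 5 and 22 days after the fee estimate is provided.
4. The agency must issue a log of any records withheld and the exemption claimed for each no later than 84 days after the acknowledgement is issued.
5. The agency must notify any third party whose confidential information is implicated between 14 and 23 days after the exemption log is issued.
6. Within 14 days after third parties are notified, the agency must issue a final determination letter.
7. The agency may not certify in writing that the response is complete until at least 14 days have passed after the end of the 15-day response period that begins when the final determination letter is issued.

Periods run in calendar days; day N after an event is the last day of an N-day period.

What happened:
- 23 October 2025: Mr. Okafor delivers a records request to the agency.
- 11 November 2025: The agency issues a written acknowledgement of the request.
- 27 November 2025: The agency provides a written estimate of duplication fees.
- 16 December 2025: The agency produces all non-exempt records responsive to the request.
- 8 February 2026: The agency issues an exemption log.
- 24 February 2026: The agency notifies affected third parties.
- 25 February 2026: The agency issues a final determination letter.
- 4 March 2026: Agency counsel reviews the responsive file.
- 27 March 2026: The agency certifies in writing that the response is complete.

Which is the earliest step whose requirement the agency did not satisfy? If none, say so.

(1) the permitted window runs from 23 October 2025 + 14 = 6 November 2025 to 23 October 2025 + 46 = 8 December 2025; 11 November 2025 falls inside that range.
(2) permitted from 18 November 2025 + 7 days = 25 November 2025 onward; 27 November 2025 is on or after that date.
(3) the permitted window runs from 27 November 2025 + 5 = 2 December 2025 to 27 November 2025 + 22 = 19 December 2025; done 16 December 2025 — within the window.
(4) due by 11 November 2025 + 84 days = 3 February 2026; done 8 February 2026 — 5 days late.
The procedure was therefore not followed at step 4.

Step 4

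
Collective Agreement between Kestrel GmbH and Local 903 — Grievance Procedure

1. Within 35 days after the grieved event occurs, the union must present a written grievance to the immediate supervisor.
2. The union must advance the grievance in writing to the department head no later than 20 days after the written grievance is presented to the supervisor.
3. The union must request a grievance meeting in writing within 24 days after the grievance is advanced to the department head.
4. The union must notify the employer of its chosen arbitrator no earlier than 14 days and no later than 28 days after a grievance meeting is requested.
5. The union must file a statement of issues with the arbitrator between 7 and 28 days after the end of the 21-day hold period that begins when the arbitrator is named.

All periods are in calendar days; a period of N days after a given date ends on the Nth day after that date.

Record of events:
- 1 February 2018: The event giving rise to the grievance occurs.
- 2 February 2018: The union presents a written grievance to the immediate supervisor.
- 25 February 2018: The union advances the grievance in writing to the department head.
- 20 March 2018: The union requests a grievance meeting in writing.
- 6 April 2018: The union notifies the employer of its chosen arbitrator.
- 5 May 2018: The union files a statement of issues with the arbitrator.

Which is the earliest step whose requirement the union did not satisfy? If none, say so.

Step 1 — counting 35 days from 1 February 2018 (when the grieved event occurs) gives a deadline of 8 March 2018; 2 February 2018 is within that limit.
Step 2 — counting 20 days from 2 February 2018 (when the written grievance is presented to the supervisor) gives a deadline of 22 February 2018; not done until 25 February 2018, 3 days after the deadline.
That is the first point of non-compliance.

Step 2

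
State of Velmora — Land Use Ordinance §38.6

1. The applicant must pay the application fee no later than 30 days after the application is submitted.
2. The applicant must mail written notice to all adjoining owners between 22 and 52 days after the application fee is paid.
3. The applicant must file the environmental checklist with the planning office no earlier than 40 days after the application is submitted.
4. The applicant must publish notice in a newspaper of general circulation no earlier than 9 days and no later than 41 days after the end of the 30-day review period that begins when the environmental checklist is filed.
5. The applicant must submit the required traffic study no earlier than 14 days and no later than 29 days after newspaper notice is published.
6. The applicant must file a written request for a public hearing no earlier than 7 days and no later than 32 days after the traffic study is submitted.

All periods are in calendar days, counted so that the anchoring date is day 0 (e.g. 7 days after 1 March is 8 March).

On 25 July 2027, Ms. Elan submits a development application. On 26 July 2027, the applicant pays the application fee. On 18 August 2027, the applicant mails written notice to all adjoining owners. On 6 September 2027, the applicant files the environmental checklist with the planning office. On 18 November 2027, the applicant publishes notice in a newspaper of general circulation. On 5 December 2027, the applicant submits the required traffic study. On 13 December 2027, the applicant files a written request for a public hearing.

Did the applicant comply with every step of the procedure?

No

Step 1 — counting 30 days from 25 July 2027 (when the application is submitted) gives a deadline of 24 August 2027; 26 July 2027 is within that limit.
Step 2 — 22 and 52 days from 26 July 2027 (when the application fee is paid) are 17 August 2027 and 16 September 2027 respectively; 18 August 2027 falls inside that range.
Step 3 — must wait 40 days from 25 July 2027 (when the application is submitted), so not before 3 September 2027; done 6 September 2027 — permitted.
Step 4 — 9 and 41 days from 6 October 2027 (end of the 30-day review period, which began when the environmental checklist is filed on 6 September 2027) are 15 October 2027 and 16 November 2027 respectively; done 18 November 2027 — 2 days after the window closed.
The procedure was therefore not followed at step 4.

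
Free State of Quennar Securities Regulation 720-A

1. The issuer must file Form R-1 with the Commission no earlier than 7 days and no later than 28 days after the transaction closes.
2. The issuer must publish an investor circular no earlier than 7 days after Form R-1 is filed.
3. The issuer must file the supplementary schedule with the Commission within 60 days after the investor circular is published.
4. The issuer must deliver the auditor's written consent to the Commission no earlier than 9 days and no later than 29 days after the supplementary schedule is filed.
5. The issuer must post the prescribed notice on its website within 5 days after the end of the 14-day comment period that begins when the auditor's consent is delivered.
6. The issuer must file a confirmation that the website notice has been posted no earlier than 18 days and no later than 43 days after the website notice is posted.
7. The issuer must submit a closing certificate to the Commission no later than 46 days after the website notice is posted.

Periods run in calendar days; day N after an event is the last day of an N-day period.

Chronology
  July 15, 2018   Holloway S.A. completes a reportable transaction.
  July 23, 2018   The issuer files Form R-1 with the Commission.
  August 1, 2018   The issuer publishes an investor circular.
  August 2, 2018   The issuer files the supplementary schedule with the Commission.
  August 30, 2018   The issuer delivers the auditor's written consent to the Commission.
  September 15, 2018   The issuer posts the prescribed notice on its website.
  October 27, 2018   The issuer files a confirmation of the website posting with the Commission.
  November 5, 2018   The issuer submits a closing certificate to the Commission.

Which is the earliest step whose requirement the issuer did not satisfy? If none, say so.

Step 1: the window is 7–28 days after July 15, 2018 (when the transaction closes), so July 22, 2018 through August 12, 2018; July 23, 2018 falls inside that range.
Step 2: the earliest permitted date is 7 days after July 23, 2018 (when Form R-1 is filed), i.e. July 30, 2018; done August 1, 2018, after the minimum wait.
Step 3: 60 days after August 1, 2018 (when the investor circular is published) is September 30, 2018; done August 2, 2018 — timely.
Step 4: the window is 9–29 days after August 2, 2018 (when the supplementary schedule is filed), so August 11, 2018 through August 31, 2018; done August 30, 2018, which is between those dates.
Step 5: 5 days after September 13, 2018 (end of the 14-day comment period, which began when the auditor's consent is delivered on August 30, 2018) is September 18, 2018; done September 15, 2018 — timely.
Step 6: the window is 18–43 days after September 15, 2018 (when the website notice is posted), so October 3, 2018 through October 28, 2018; done October 27, 2018, which is between those dates.
Step 7: 46 days after September 15, 2018 (when the website notice is posted) is October 31, 2018; not done until November 5, 2018, 5 days after the deadline.
The procedure was therefore not followed at step 7.

Step 7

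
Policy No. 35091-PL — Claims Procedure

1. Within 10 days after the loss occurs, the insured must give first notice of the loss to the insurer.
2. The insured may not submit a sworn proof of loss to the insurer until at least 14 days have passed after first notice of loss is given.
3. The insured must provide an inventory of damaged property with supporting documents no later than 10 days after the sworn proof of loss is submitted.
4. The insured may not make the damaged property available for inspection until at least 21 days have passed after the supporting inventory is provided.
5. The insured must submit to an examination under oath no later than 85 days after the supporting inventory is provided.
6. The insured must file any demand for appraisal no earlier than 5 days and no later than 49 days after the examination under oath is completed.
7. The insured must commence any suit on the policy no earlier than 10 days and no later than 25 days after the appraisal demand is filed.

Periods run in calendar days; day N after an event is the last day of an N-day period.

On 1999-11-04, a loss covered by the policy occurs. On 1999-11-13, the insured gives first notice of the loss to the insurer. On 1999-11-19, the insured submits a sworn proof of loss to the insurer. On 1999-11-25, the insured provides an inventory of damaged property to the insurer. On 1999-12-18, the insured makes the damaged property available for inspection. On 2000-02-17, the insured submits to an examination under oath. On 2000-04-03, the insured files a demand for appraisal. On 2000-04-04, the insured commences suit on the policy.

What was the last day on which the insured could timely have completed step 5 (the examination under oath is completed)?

2000-02-18

Step 5 runs from 1999-11-25, when the supporting inventory is provided. 85 days after 1999-11-25 is 2000-02-18.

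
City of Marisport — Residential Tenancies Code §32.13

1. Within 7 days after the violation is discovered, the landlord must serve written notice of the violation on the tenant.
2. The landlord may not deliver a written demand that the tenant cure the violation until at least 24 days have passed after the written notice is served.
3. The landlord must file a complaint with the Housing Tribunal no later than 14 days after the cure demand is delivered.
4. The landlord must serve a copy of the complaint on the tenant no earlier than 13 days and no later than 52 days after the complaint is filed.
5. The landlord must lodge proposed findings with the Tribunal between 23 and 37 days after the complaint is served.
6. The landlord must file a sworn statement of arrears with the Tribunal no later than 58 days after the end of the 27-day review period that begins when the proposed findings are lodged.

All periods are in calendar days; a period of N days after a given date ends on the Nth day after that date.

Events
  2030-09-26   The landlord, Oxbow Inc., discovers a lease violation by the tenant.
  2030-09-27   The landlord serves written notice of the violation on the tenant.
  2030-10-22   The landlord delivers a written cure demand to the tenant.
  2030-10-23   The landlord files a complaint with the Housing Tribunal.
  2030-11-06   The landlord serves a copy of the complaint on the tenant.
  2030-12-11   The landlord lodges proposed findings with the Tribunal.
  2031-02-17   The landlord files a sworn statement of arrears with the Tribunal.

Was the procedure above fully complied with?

Yes

(1) due by 2030-09-26 + 7 days = 2030-10-03; completed 2030-09-27, before the deadline.
(2) permitted from 2030-09-27 + 24 days = 2030-10-21 onward; 2030-10-22 is on or after that date.
(3) due by 2030-10-22 + 14 days = 2030-11-05; completed 2030-10-23, before the deadline.
(4) the permitted window runs from 2030-10-23 + 13 = 2030-11-05 to 2030-10-23 + 52 = 2030-12-14; done 2030-11-06 — within the window.
(5) the permitted window runs from 2030-11-06 + 23 = 2030-11-29 to 2030-11-06 + 37 = 2030-12-13; done 2030-12-11 — within the window.
(6) due by 2031-01-07 + 58 days = 2031-03-06; done 2031-02-17 — timely.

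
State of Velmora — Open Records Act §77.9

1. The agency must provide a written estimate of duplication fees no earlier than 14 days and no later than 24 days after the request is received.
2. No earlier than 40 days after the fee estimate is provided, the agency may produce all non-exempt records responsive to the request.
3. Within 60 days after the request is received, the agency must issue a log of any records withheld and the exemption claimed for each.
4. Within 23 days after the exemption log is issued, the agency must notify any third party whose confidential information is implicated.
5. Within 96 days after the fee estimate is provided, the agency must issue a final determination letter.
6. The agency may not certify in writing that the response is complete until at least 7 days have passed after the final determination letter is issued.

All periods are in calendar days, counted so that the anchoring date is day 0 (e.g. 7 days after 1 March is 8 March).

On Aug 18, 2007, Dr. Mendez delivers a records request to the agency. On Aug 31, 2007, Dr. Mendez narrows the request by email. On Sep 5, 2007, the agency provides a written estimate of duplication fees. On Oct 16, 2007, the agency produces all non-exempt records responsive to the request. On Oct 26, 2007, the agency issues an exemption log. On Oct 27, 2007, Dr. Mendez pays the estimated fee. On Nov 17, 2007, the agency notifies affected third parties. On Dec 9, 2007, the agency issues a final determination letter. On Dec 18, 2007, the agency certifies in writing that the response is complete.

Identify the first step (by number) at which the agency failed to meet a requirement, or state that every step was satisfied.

Step 1 — 14 and 24 days from Aug 18, 2007 (when the request is received) are Sep 1, 2007 and Sep 11, 2007 respectively; done Sep 5, 2007 — within the window.
Step 2 — must wait 40 days from Sep 5, 2007 (when the fee estimate is provided), so not before Oct 15, 2007; done Oct 16, 2007, after the minimum wait.
Step 3 — counting 60 days from Aug 18, 2007 (when the request is received) gives a deadline of Oct 17, 2007; done Oct 26, 2007 — 9 days late.
No need to go further; step 3 was not satisfied.

Step 3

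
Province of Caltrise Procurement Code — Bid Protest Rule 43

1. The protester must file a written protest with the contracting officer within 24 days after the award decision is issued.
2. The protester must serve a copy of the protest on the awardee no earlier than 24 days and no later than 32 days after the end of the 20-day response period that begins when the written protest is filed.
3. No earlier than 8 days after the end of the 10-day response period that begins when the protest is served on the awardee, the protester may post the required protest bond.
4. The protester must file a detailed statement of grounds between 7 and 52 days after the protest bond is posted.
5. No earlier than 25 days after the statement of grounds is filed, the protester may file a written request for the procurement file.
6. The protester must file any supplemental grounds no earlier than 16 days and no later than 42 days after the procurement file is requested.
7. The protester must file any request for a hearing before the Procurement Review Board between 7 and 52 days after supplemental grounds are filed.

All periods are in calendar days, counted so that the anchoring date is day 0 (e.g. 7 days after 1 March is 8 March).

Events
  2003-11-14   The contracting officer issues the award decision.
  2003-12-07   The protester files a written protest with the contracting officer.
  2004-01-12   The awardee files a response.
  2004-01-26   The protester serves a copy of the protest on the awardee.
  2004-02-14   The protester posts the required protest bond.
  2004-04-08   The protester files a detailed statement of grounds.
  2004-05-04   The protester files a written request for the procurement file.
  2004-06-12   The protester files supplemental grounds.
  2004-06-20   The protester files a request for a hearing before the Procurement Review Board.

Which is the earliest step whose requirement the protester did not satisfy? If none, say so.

Step 1: 24 days after 2003-11-14 (when the award decision is issued) is 2003-12-08; 2003-12-07 is within that limit.
Step 2: the window is 24–32 days after 2003-12-27 (end of the 20-day response period, which began when the written protest is filed on 2003-12-07), so 2004-01-20 through 2004-01-28; 2004-01-26 falls inside that range.
Step 3: the earliest permitted date is 8 days after 2004-02-05 (end of the 10-day response period, which began when the protest is served on the awardee on 2004-01-26), i.e. 2004-02-13; done 2004-02-14 — permitted.
Step 4: the window is 7–52 days after 2004-02-14 (when the protest bond is posted), so 2004-02-21 through 2004-04-06; done 2004-04-08 — 2 days after the window closed.

Step 4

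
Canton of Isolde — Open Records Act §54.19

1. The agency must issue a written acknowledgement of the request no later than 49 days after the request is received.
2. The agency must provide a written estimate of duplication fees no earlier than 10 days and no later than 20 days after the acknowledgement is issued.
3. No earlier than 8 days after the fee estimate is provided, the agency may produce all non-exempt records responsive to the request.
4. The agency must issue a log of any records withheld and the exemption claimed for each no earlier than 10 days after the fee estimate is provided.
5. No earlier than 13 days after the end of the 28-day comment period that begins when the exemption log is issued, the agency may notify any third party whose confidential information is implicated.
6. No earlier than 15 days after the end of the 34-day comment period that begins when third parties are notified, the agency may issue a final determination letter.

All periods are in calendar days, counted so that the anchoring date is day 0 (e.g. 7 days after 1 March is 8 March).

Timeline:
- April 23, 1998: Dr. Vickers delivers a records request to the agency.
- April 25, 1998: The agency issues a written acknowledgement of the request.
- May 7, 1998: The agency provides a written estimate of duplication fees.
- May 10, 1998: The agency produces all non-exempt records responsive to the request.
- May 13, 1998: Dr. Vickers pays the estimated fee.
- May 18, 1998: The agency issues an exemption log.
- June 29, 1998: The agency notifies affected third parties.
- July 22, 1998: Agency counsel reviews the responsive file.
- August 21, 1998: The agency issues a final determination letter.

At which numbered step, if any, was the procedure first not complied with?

Step 3

Step 1: 49 days after April 23, 1998 (when the request is received) is June 11, 1998; completed April 25, 1998, before the deadline.
Step 2: the window is 10–20 days after April 25, 1998 (when the acknowledgement is issued), so May 5, 1998 through May 15, 1998; done May 7, 1998, which is between those dates.
Step 3: the earliest permitted date is 8 days after May 7, 1998 (when the fee estimate is provided), i.e. May 15, 1998; done May 10, 1998 — 5 days too early.
The analysis stops there.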